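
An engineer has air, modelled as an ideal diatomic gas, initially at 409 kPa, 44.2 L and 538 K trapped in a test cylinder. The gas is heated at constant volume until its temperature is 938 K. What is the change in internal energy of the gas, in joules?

33600 J

n = P₁V₁/(RT₁) = 409×44.2/(8.314×538) = 4.04 mol.
Isochoric: V stays 44.2 L; P/T = const ⇒ T₂ = 938 K, P₂ = 713 kPa.
For an ideal gas ΔU = nCvΔT with Cv = (5/2)R = 20.8 J/(mol·K).
ΔU = 4.04×20.8×(938−538) = 33600 J.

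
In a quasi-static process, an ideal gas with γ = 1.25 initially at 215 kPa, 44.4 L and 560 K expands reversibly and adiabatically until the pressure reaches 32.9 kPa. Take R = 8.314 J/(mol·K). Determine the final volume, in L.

Adiabatic: T₂/T₁ = (P₂/P₁)^((γ−1)/γ) ⇒ T₂ = 560×(0.153)^0.200 = 385 K; V₂ = 199 L.

199 L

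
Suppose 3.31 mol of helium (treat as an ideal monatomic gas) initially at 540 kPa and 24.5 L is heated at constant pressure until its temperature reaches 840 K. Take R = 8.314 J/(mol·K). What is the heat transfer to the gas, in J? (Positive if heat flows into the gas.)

24700 J

T₁ = P₁V₁/(nR) = 540×24.5/(3.31×8.314) = 481 K.
Isobaric: P stays 540 kPa; V/T = const ⇒ T₂ = 840 K, V₂ = 42.8 L.
W = PΔV = 540×(42.8−24.5) kPa·L = 9890 J.
ΔU = nCvΔT = 3.31×12.5×(840−481) = 14800 J.
Q = ΔU + W = nCpΔT = 24700 J.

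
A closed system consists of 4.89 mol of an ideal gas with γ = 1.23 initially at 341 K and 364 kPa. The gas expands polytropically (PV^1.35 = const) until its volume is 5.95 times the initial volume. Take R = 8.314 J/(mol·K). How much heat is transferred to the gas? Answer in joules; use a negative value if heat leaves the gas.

-9600 J

V₁ = nRT₁/P₁ = 4.89×8.314×341/364 = 38.1 L.
Polytropic n=1.35: T₂ = T₁(V₁/V₂)^(n−1) = 341×(0.168)^0.35 = 183 K; P₂ = P₁(V₁/V₂)^n = 32.8 kPa.
W = (P₁V₁−P₂V₂)/(n−1) = (364×38.1−32.8×227)/0.35 = 18400 J.
ΔU = nCvΔT = 4.89×36.1×(183−341) = -28000 J.
Q = ΔU + W = -9600 J.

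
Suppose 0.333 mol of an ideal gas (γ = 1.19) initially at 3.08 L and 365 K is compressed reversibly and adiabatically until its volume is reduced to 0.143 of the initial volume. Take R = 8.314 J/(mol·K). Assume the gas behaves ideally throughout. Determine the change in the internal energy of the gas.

2380 J

P₁ = nRT₁/V₁ = 0.333×8.314×365/3.08 = 328 kPa.
Adiabatic: TV^(γ−1) = const ⇒ T₂ = 365×(6.99)^0.190 = 528 K; PV^γ = const ⇒ P₂ = 3320 kPa.
For an ideal gas ΔU = nCvΔT with Cv = R/(γ−1) = 43.8 J/(mol·K).
ΔU = 0.333×43.8×(528−365) = 2380 J.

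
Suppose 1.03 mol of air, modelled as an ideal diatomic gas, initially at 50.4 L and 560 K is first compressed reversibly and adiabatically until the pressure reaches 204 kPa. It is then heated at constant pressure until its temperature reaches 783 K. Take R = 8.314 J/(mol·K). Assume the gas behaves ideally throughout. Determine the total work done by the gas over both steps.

-2180 J

P₁ = nRT₁/V₁ = 1.03×8.314×560/50.4 = 95.1 kPa.
Step 1 — Adiabatic: T₂/T₁ = (P₂/P₁)^((γ−1)/γ) ⇒ T₂ = 560×(2.14)^0.286 = 696 K; V₂ = 29.2 L.
ΔU = nCvΔT = 1.03×20.8×(696−560) = 2920 J.
Q = 0 for an adiabatic process, so W = −ΔU = -2920 J.
State after step 1: P = 204 kPa, V = 29.2 L, T = 696 K.
Step 2 — Isobaric: P stays 204 kPa; V/T = const ⇒ T₂ = 783 K, V₂ = 32.9 L.
W = PΔV = 204×(32.9−29.2) kPa·L = 742 J.
ΔU = nCvΔT = 1.03×20.8×(783−696) = 1860 J.
Q = ΔU + W = nCpΔT = 2600 J.
Net over both steps: W = -2180 J, Q = 2600 J, ΔU = 4770 J.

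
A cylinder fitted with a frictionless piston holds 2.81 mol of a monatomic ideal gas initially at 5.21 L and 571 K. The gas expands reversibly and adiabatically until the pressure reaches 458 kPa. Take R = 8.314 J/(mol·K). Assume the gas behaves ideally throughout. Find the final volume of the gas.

P₁ = nRT₁/V₁ = 2.81×8.314×571/5.21 = 2560 kPa.
Adiabatic: T₂/T₁ = (P₂/P₁)^((γ−1)/γ) ⇒ T₂ = 571×(0.179)^0.400 = 287 K; V₂ = 14.6 L.

14.6 L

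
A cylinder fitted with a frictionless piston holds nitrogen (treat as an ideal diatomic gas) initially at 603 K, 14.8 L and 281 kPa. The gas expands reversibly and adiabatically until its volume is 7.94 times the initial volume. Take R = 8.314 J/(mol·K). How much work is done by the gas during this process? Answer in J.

n = P₁V₁/(RT₁) = 281×14.8/(8.314×603) = 0.830 mol.
Adiabatic: TV^(γ−1) = const ⇒ T₂ = 603×(0.126)^0.400 = 263 K; PV^γ = const ⇒ P₂ = 15.5 kPa.
ΔU = nCvΔT = 0.830×20.8×(263−603) = -5860 J.
Q = 0 for an adiabatic process, so W = −ΔU = 5860 J.

5860 J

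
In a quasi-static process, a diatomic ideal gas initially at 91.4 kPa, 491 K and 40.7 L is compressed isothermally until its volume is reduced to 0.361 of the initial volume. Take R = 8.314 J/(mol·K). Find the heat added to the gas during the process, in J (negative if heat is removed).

-3790 J

n = P₁V₁/(RT₁) = 91.4×40.7/(8.314×491) = 0.911 mol.
Isothermal: T stays 491 K; PV = const ⇒ V₂ = 14.7 L, P₂ = 253 kPa.
ΔU = 0 (ideal gas, T constant).
W = nRT ln(V₂/V₁) = 0.911×8.314×491×ln(0.361) = -3790 J.
Q = ΔU + W = -3790 J.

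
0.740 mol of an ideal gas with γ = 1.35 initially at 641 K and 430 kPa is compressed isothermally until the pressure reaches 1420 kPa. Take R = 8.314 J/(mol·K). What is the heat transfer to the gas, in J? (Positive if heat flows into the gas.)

-4710 J

V₁ = nRT₁/P₁ = 0.740×8.314×641/430 = 9.17 L.
Isothermal: T stays 641 K; PV = const ⇒ V₂ = 2.78 L, P₂ = 1420 kPa.
ΔU = 0 (ideal gas, T constant).
W = nRT ln(V₂/V₁) = 0.740×8.314×641×ln(0.303) = -4710 J.
Q = ΔU + W = -4710 J.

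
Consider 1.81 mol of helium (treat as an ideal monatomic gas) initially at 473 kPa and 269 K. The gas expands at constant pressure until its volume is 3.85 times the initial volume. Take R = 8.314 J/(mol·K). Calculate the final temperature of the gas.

V₁ = nRT₁/P₁ = 1.81×8.314×269/473 = 8.56 L.
Isobaric: P stays 473 kPa; V/T = const ⇒ T₂ = 1040 K, V₂ = 32.9 L.

1040 K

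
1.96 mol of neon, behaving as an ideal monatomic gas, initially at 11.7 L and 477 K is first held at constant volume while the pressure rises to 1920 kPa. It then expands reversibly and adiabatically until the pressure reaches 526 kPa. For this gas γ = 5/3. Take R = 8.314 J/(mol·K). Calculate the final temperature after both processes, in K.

P₁ = nRT₁/V₁ = 1.96×8.314×477/11.7 = 664 kPa.
Step 1 — Isochoric: V stays 11.7 L; P/T = const ⇒ T₂ = 1380 K, P₂ = 1920 kPa.
W = 0 (no volume change).
ΔU = nCvΔT = 1.96×12.5×(1380−477) = 22000 J.
Q = ΔU = 22000 J.
State after step 1: P = 1920 kPa, V = 11.7 L, T = 1380 K.
Step 2 — Adiabatic: T₂/T₁ = (P₂/P₁)^((γ−1)/γ) ⇒ T₂ = 1380×(0.274)^0.400 = 821 K; V₂ = 25.4 L.
ΔU = nCvΔT = 1.96×12.5×(821−1380) = -13600 J.
Q = 0 for an adiabatic process, so W = −ΔU = 13600 J.
Net over both steps: W = 13600 J, Q = 22000 J, ΔU = 8420 J.

821 K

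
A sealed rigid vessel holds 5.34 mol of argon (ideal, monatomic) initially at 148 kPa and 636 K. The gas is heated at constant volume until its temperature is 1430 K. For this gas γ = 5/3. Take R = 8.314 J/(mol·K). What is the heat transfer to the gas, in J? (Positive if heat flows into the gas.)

52900 J

V₁ = nRT₁/P₁ = 5.34×8.314×636/148 = 191 L.
Isochoric: V stays 191 L; P/T = const ⇒ T₂ = 1430 K, P₂ = 333 kPa.
W = 0 (no volume change).
ΔU = nCvΔT = 5.34×12.5×(1430−636) = 52900 J.
Q = ΔU = 52900 J.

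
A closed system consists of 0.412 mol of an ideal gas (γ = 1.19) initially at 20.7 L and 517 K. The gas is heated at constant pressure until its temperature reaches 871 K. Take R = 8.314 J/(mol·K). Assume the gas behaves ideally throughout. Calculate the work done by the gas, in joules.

1210 J

P₁ = nRT₁/V₁ = 0.412×8.314×517/20.7 = 85.6 kPa.
Isobaric: P stays 85.6 kPa; V/T = const ⇒ T₂ = 871 K, V₂ = 34.9 L.
W = PΔV = 85.6×(34.9−20.7) kPa·L = 1210 J.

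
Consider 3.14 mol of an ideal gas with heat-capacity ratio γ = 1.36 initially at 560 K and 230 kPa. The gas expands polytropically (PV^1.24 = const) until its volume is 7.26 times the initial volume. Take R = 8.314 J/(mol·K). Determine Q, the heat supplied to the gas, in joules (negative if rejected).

7690 J

V₁ = nRT₁/P₁ = 3.14×8.314×560/230 = 63.6 L.
Polytropic n=1.24: T₂ = T₁(V₁/V₂)^(n−1) = 560×(0.138)^0.24 = 348 K; P₂ = P₁(V₁/V₂)^n = 19.7 kPa.
W = (P₁V₁−P₂V₂)/(n−1) = (230×63.6−19.7×461)/0.24 = 23100 J.
ΔU = nCvΔT = 3.14×23.1×(348−560) = -15400 J.
Q = ΔU + W = 7690 J.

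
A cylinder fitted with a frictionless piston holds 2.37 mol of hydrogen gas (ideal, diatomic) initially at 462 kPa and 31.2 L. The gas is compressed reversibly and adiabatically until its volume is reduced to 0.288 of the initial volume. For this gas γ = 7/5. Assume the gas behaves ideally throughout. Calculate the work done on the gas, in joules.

23300 J

T₁ = P₁V₁/(nR) = 462×31.2/(2.37×8.314) = 732 K.
Adiabatic: TV^(γ−1) = const ⇒ T₂ = 732×(3.47)^0.400 = 1200 K; PV^γ = const ⇒ P₂ = 2640 kPa.
ΔU = nCvΔT = 2.37×20.8×(1200−732) = 23300 J.
Q = 0 for an adiabatic process, so W = −ΔU = -23300 J.
Work done on the gas = −W_by = 23300 J.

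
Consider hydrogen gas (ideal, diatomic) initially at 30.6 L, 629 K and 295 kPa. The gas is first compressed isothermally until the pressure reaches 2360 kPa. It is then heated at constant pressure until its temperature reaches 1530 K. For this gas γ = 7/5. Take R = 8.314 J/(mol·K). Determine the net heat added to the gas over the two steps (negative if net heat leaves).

26500 J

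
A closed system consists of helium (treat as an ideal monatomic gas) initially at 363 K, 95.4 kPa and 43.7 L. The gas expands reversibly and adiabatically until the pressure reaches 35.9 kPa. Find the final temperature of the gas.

Adiabatic: T₂/T₁ = (P₂/P₁)^((γ−1)/γ) ⇒ T₂ = 363×(0.376)^0.400 = 246 K; V₂ = 78.6 L.

246 K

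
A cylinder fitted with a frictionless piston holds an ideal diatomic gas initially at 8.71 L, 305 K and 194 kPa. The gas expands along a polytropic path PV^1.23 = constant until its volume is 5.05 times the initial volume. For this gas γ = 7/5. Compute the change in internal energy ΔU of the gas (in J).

n = P₁V₁/(RT₁) = 194×8.71/(8.314×305) = 0.666 mol.
Polytropic n=1.23: T₂ = T₁(V₁/V₂)^(n−1) = 305×(0.198)^0.23 = 210 K; P₂ = P₁(V₁/V₂)^n = 26.5 kPa.
For an ideal gas ΔU = nCvΔT with Cv = (5/2)R = 20.8 J/(mol·K).
ΔU = 0.666×20.8×(210−305) = -1310 J.

-1310 J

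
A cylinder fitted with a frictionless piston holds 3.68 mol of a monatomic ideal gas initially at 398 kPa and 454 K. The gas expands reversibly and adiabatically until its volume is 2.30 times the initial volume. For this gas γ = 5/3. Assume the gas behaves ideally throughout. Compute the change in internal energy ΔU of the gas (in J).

-8880 J

V₁ = nRT₁/P₁ = 3.68×8.314×454/398 = 34.9 L.
Adiabatic: TV^(γ−1) = const ⇒ T₂ = 454×(0.435)^0.667 = 261 K; PV^γ = const ⇒ P₂ = 99.3 kPa.
For an ideal gas ΔU = nCvΔT with Cv = (3/2)R = 12.5 J/(mol·K).
ΔU = 3.68×12.5×(261−454) = -8880 J.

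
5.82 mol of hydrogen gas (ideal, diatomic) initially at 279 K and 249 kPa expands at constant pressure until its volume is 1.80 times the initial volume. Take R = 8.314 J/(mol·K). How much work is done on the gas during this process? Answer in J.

V₁ = nRT₁/P₁ = 5.82×8.314×279/249 = 54.2 L.
Isobaric: P stays 249 kPa; V/T = const ⇒ T₂ = 502 K, V₂ = 97.6 L.
W = PΔV = 249×(97.6−54.2) kPa·L = 10800 J.
Work done on the gas = −W_by = -10800 J.

-10800 J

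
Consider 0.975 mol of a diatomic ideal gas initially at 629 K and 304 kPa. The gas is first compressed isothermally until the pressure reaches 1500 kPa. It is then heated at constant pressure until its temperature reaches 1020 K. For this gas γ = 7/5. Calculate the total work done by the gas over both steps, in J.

V₁ = nRT₁/P₁ = 0.975×8.314×629/304 = 16.8 L.
Step 1 — Isothermal: T stays 629 K; PV = const ⇒ V₂ = 3.40 L, P₂ = 1500 kPa.
ΔU = 0 (ideal gas, T constant).
W = nRT ln(V₂/V₁) = 0.975×8.314×629×ln(0.203) = -8140 J.
Q = ΔU + W = -8140 J.
State after step 1: P = 1500 kPa, V = 3.40 L, T = 629 K.
Step 2 — Isobaric: P stays 1500 kPa; V/T = const ⇒ T₂ = 1020 K, V₂ = 5.51 L.
W = PΔV = 1500×(5.51−3.40) kPa·L = 3170 J.
ΔU = nCvΔT = 0.975×20.8×(1020−629) = 7920 J.
Q = ΔU + W = nCpΔT = 11100 J.
Net over both steps: W = -4970 J, Q = 2950 J, ΔU = 7920 J.

-4970 J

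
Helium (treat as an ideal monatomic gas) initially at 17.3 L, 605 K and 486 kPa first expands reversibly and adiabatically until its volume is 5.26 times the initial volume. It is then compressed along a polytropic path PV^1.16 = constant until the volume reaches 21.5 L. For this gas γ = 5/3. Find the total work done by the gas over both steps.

3930 J

n = P₁V₁/(RT₁) = 486×17.3/(8.314×605) = 1.67 mol.
Step 1 — Adiabatic: TV^(γ−1) = const ⇒ T₂ = 605×(0.190)^0.667 = 200 K; PV^γ = const ⇒ P₂ = 30.5 kPa.
ΔU = nCvΔT = 1.67×12.5×(200−605) = -8440 J.
Q = 0 for an adiabatic process, so W = −ΔU = 8440 J.
State after step 1: P = 30.5 kPa, V = 91.0 L, T = 200 K.
Step 2 — Polytropic n=1.16: T₂ = T₁(V₁/V₂)^(n−1) = 200×(4.23)^0.16 = 252 K; P₂ = P₁(V₁/V₂)^n = 163 kPa.
W = (P₁V₁−P₂V₂)/(n−1) = (30.5×91.0−163×21.5)/0.16 = -4510 J.
ΔU = nCvΔT = 1.67×12.5×(252−200) = 1080 J.
Q = ΔU + W = -3430 J.
Net over both steps: W = 3930 J, Q = -3430 J, ΔU = -7360 J.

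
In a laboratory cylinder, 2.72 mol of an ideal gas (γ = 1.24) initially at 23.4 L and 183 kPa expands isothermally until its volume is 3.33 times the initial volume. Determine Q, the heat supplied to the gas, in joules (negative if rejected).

T₁ = P₁V₁/(nR) = 183×23.4/(2.72×8.314) = 189 K.
Isothermal: T stays 189 K; PV = const ⇒ V₂ = 77.9 L, P₂ = 55.0 kPa.
ΔU = 0 (ideal gas, T constant).
W = nRT ln(V₂/V₁) = 2.72×8.314×189×ln(3.33) = 5150 J.
Q = ΔU + W = 5150 J.

5150 J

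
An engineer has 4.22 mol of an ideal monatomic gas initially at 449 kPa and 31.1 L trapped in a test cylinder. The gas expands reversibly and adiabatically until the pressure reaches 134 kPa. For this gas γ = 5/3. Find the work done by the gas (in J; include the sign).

T₁ = P₁V₁/(nR) = 449×31.1/(4.22×8.314) = 398 K.
Adiabatic: T₂/T₁ = (P₂/P₁)^((γ−1)/γ) ⇒ T₂ = 398×(0.298)^0.400 = 245 K; V₂ = 64.2 L.
ΔU = nCvΔT = 4.22×12.5×(245−398) = -8030 J.
Q = 0 for an adiabatic process, so W = −ΔU = 8030 J.

8030 J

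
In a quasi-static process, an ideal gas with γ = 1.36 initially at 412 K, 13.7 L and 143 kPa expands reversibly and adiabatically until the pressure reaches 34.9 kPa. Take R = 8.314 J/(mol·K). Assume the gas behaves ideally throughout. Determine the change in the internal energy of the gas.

-1700 J

n = P₁V₁/(RT₁) = 143×13.7/(8.314×412) = 0.572 mol.
Adiabatic: T₂/T₁ = (P₂/P₁)^((γ−1)/γ) ⇒ T₂ = 412×(0.244)^0.265 = 284 K; V₂ = 38.6 L.
For an ideal gas ΔU = nCvΔT with Cv = R/(γ−1) = 23.1 J/(mol·K).
ΔU = 0.572×23.1×(284−412) = -1700 J.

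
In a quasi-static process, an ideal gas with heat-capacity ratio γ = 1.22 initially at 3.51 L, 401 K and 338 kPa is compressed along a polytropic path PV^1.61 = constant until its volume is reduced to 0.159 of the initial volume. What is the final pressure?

6530 kPa

Polytropic n=1.61: T₂ = T₁(V₁/V₂)^(n−1) = 401×(6.29)^0.61 = 1230 K; P₂ = P₁(V₁/V₂)^n = 6530 kPa.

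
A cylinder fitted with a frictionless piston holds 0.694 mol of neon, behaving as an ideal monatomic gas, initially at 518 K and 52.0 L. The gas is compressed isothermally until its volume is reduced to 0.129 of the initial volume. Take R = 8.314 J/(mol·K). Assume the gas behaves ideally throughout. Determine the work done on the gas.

P₁ = nRT₁/V₁ = 0.694×8.314×518/52.0 = 57.5 kPa.
Isothermal: T stays 518 K; PV = const ⇒ V₂ = 6.71 L, P₂ = 446 kPa.
W = nRT ln(V₂/V₁) = 0.694×8.314×518×ln(0.129) = -6120 J.
Work done on the gas = −W_by = 6120 J.

6120 J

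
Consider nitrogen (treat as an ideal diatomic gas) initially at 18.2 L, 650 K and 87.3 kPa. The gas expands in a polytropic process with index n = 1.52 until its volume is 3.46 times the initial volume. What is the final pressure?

13.2 kPa

Polytropic n=1.52: T₂ = T₁(V₁/V₂)^(n−1) = 650×(0.289)^0.52 = 341 K; P₂ = P₁(V₁/V₂)^n = 13.2 kPa.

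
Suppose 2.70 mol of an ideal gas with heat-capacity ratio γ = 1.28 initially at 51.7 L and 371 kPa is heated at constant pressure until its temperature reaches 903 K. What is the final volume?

T₁ = P₁V₁/(nR) = 371×51.7/(2.70×8.314) = 854 K.
Isobaric: P stays 371 kPa; V/T = const ⇒ T₂ = 903 K, V₂ = 54.6 L.

54.6 L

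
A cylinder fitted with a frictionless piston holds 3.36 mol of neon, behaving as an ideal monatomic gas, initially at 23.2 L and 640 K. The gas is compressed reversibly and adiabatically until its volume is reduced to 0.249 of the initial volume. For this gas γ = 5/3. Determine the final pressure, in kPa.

P₁ = nRT₁/V₁ = 3.36×8.314×640/23.2 = 771 kPa.
Adiabatic: TV^(γ−1) = const ⇒ T₂ = 640×(4.02)^0.667 = 1620 K; PV^γ = const ⇒ P₂ = 7820 kPa.

7820 kPa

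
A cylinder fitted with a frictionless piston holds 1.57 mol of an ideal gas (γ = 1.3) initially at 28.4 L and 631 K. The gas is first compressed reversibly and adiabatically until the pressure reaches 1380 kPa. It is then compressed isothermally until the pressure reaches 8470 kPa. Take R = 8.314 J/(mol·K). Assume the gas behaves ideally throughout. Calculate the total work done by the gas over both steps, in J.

P₁ = nRT₁/V₁ = 1.57×8.314×631/28.4 = 290 kPa.
Step 1 — Adiabatic: T₂/T₁ = (P₂/P₁)^((γ−1)/γ) ⇒ T₂ = 631×(4.76)^0.231 = 904 K; V₂ = 8.55 L.
ΔU = nCvΔT = 1.57×27.7×(904−631) = 11900 J.
Q = 0 for an adiabatic process, so W = −ΔU = -11900 J.
State after step 1: P = 1380 kPa, V = 8.55 L, T = 904 K.
Step 2 — Isothermal: T stays 904 K; PV = const ⇒ V₂ = 1.39 L, P₂ = 8470 kPa.
ΔU = 0 (ideal gas, T constant).
W = nRT ln(V₂/V₁) = 1.57×8.314×904×ln(0.163) = -21400 J.
Q = ΔU + W = -21400 J.
Net over both steps: W = -33300 J, Q = -21400 J, ΔU = 11900 J.

-33300 J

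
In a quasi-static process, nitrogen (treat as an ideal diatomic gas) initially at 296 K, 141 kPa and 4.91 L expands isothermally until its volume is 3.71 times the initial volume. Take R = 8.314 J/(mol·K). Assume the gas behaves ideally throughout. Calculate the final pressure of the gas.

Isothermal: T stays 296 K; PV = const ⇒ V₂ = 18.2 L, P₂ = 38.0 kPa.

38.0 kPa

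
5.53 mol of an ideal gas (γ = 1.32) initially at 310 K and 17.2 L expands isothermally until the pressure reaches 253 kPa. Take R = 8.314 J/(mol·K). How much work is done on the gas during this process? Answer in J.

-16900 J

P₁ = nRT₁/V₁ = 5.53×8.314×310/17.2 = 829 kPa.
Isothermal: T stays 310 K; PV = const ⇒ V₂ = 56.3 L, P₂ = 253 kPa.
W = nRT ln(V₂/V₁) = 5.53×8.314×310×ln(3.28) = 16900 J.
Work done on the gas = −W_by = -16900 J.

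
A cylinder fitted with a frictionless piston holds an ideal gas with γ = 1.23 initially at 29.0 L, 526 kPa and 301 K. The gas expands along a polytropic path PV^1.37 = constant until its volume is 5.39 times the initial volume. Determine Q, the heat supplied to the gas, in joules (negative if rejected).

-11600 J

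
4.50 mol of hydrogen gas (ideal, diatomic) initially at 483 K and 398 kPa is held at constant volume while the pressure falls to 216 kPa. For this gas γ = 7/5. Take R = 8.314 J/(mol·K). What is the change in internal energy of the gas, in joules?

V₁ = nRT₁/P₁ = 4.50×8.314×483/398 = 45.4 L.
Isochoric: V stays 45.4 L; P/T = const ⇒ T₂ = 262 K, P₂ = 216 kPa.
For an ideal gas ΔU = nCvΔT with Cv = (5/2)R = 20.8 J/(mol·K).
ΔU = 4.50×20.8×(262−483) = -20700 J.

-20700 J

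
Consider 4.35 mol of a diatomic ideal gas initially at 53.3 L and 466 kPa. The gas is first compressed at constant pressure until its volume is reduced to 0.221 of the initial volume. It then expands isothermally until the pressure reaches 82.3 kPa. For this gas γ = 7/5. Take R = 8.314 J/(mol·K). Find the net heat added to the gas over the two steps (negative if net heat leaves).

-58200 J

T₁ = P₁V₁/(nR) = 466×53.3/(4.35×8.314) = 687 K.
Step 1 — Isobaric: P stays 466 kPa; V/T = const ⇒ T₂ = 152 K, V₂ = 11.8 L.
W = PΔV = 466×(11.8−53.3) kPa·L = -19300 J.
ΔU = nCvΔT = 4.35×20.8×(152−687) = -48400 J.
Q = ΔU + W = nCpΔT = -67700 J.
State after step 1: P = 466 kPa, V = 11.8 L, T = 152 K.
Step 2 — Isothermal: T stays 152 K; PV = const ⇒ V₂ = 66.7 L, P₂ = 82.3 kPa.
ΔU = 0 (ideal gas, T constant).
W = nRT ln(V₂/V₁) = 4.35×8.314×152×ln(5.66) = 9520 J.
Q = ΔU + W = 9520 J.
Net over both steps: W = -9830 J, Q = -58200 J, ΔU = -48400 J.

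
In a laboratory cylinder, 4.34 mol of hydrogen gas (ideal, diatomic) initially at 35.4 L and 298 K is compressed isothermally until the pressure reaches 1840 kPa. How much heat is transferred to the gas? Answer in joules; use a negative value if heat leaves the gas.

-19400 J

P₁ = nRT₁/V₁ = 4.34×8.314×298/35.4 = 304 kPa.
Isothermal: T stays 298 K; PV = const ⇒ V₂ = 5.84 L, P₂ = 1840 kPa.
ΔU = 0 (ideal gas, T constant).
W = nRT ln(V₂/V₁) = 4.34×8.314×298×ln(0.165) = -19400 J.
Q = ΔU + W = -19400 J.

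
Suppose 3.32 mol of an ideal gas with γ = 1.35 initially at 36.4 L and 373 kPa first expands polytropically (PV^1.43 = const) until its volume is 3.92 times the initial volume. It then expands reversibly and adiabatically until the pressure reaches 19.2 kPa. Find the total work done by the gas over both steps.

T₁ = P₁V₁/(nR) = 373×36.4/(3.32×8.314) = 492 K.
Step 1 — Polytropic n=1.43: T₂ = T₁(V₁/V₂)^(n−1) = 492×(0.255)^0.43 = 273 K; P₂ = P₁(V₁/V₂)^n = 52.9 kPa.
W = (P₁V₁−P₂V₂)/(n−1) = (373×36.4−52.9×143)/0.43 = 14000 J.
ΔU = nCvΔT = 3.32×23.8×(273−492) = -17200 J.
Q = ΔU + W = -3210 J.
State after step 1: P = 52.9 kPa, V = 143 L, T = 273 K.
Step 2 — Adiabatic: T₂/T₁ = (P₂/P₁)^((γ−1)/γ) ⇒ T₂ = 273×(0.363)^0.259 = 210 K; V₂ = 302 L.
ΔU = nCvΔT = 3.32×23.8×(210−273) = -4980 J.
Q = 0 for an adiabatic process, so W = −ΔU = 4980 J.
Net over both steps: W = 19000 J, Q = -3210 J, ΔU = -22200 J.

19000 J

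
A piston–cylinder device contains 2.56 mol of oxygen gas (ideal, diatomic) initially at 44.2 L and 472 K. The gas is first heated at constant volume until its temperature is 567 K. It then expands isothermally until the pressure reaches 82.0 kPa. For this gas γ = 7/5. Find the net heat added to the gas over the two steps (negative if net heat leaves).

19600 J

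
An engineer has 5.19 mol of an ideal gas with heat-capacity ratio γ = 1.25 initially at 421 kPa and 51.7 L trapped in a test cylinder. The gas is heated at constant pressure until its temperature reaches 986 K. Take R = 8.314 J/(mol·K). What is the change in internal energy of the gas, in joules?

83100 J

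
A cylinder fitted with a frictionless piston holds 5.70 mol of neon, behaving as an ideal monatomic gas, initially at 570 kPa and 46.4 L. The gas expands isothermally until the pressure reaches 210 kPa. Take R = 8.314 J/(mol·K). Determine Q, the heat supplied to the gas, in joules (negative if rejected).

26400 J

T₁ = P₁V₁/(nR) = 570×46.4/(5.70×8.314) = 558 K.
Isothermal: T stays 558 K; PV = const ⇒ V₂ = 126 L, P₂ = 210 kPa.
ΔU = 0 (ideal gas, T constant).
W = nRT ln(V₂/V₁) = 5.70×8.314×558×ln(2.71) = 26400 J.
Q = ΔU + W = 26400 J.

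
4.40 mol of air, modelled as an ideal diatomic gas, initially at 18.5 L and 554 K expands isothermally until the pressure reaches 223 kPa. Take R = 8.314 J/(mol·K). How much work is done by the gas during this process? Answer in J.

P₁ = nRT₁/V₁ = 4.40×8.314×554/18.5 = 1100 kPa.
Isothermal: T stays 554 K; PV = const ⇒ V₂ = 90.9 L, P₂ = 223 kPa.
W = nRT ln(V₂/V₁) = 4.40×8.314×554×ln(4.91) = 32300 J.

32300 J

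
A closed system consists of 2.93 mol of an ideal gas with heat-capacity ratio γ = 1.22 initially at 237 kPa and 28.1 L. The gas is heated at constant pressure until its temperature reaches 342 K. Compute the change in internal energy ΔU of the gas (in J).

T₁ = P₁V₁/(nR) = 237×28.1/(2.93×8.314) = 273 K.
Isobaric: P stays 237 kPa; V/T = const ⇒ T₂ = 342 K, V₂ = 35.2 L.
For an ideal gas ΔU = nCvΔT with Cv = R/(γ−1) = 37.8 J/(mol·K).
ΔU = 2.93×37.8×(342−273) = 7600 J.

7600 J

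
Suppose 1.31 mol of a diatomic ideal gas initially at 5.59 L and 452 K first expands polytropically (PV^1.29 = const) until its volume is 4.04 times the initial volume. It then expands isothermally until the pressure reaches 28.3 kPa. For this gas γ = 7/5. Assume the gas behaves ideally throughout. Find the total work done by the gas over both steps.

11000 J

P₁ = nRT₁/V₁ = 1.31×8.314×452/5.59 = 881 kPa.
Step 1 — Polytropic n=1.29: T₂ = T₁(V₁/V₂)^(n−1) = 452×(0.248)^0.29 = 302 K; P₂ = P₁(V₁/V₂)^n = 145 kPa.
W = (P₁V₁−P₂V₂)/(n−1) = (881×5.59−145×22.6)/0.29 = 5650 J.
ΔU = nCvΔT = 1.31×20.8×(302−452) = -4100 J.
Q = ΔU + W = 1550 J.
State after step 1: P = 145 kPa, V = 22.6 L, T = 302 K.
Step 2 — Isothermal: T stays 302 K; PV = const ⇒ V₂ = 116 L, P₂ = 28.3 kPa.
ΔU = 0 (ideal gas, T constant).
W = nRT ln(V₂/V₁) = 1.31×8.314×302×ln(5.14) = 5370 J.
Q = ΔU + W = 5370 J.
Net over both steps: W = 11000 J, Q = 6930 J, ΔU = -4100 J.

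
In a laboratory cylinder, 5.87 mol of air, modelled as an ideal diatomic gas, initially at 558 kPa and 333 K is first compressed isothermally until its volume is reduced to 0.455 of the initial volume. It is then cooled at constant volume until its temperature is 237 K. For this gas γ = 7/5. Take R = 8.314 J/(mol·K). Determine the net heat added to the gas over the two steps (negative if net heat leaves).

-24500 J

V₁ = nRT₁/P₁ = 5.87×8.314×333/558 = 29.1 L.
Step 1 — Isothermal: T stays 333 K; PV = const ⇒ V₂ = 13.3 L, P₂ = 1230 kPa.
ΔU = 0 (ideal gas, T constant).
W = nRT ln(V₂/V₁) = 5.87×8.314×333×ln(0.455) = -12800 J.
Q = ΔU + W = -12800 J.
State after step 1: P = 1230 kPa, V = 13.3 L, T = 333 K.
Step 2 — Isochoric: V stays 13.3 L; P/T = const ⇒ T₂ = 237 K, P₂ = 873 kPa.
W = 0 (no volume change).
ΔU = nCvΔT = 5.87×20.8×(237−333) = -11700 J.
Q = ΔU = -11700 J.
Net over both steps: W = -12800 J, Q = -24500 J, ΔU = -11700 J.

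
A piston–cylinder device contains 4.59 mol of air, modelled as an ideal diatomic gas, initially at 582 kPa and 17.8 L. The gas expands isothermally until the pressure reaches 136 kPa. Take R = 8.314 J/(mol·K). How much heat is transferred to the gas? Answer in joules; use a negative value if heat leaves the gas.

T₁ = P₁V₁/(nR) = 582×17.8/(4.59×8.314) = 271 K.
Isothermal: T stays 271 K; PV = const ⇒ V₂ = 76.2 L, P₂ = 136 kPa.
ΔU = 0 (ideal gas, T constant).
W = nRT ln(V₂/V₁) = 4.59×8.314×271×ln(4.28) = 15100 J.
Q = ΔU + W = 15100 J.

15100 J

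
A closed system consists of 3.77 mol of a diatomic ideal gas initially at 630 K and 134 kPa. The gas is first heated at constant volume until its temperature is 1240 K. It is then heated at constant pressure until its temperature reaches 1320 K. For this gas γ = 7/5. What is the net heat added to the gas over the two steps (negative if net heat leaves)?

V₁ = nRT₁/P₁ = 3.77×8.314×630/134 = 147 L.
Step 1 — Isochoric: V stays 147 L; P/T = const ⇒ T₂ = 1240 K, P₂ = 264 kPa.
W = 0 (no volume change).
ΔU = nCvΔT = 3.77×20.8×(1240−630) = 47800 J.
Q = ΔU = 47800 J.
State after step 1: P = 264 kPa, V = 147 L, T = 1240 K.
Step 2 — Isobaric: P stays 264 kPa; V/T = const ⇒ T₂ = 1320 K, V₂ = 157 L.
W = PΔV = 264×(157−147) kPa·L = 2510 J.
ΔU = nCvΔT = 3.77×20.8×(1320−1240) = 6270 J.
Q = ΔU + W = nCpΔT = 8780 J.
Net over both steps: W = 2510 J, Q = 56600 J, ΔU = 54100 J.

56600 J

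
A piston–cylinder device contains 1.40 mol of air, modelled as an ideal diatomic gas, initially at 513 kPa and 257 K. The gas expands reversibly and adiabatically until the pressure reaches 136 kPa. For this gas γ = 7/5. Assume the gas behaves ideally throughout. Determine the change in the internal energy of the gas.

-2360 J

V₁ = nRT₁/P₁ = 1.40×8.314×257/513 = 5.83 L.
Adiabatic: T₂/T₁ = (P₂/P₁)^((γ−1)/γ) ⇒ T₂ = 257×(0.265)^0.286 = 176 K; V₂ = 15.1 L.
For an ideal gas ΔU = nCvΔT with Cv = (5/2)R = 20.8 J/(mol·K).
ΔU = 1.40×20.8×(176−257) = -2360 J.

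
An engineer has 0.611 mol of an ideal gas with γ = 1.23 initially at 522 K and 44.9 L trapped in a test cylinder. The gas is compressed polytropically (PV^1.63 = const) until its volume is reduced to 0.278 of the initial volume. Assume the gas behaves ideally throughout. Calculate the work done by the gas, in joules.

P₁ = nRT₁/V₁ = 0.611×8.314×522/44.9 = 59.1 kPa.
Polytropic n=1.63: T₂ = T₁(V₁/V₂)^(n−1) = 522×(3.60)^0.63 = 1170 K; P₂ = P₁(V₁/V₂)^n = 476 kPa.
W = (P₁V₁−P₂V₂)/(n−1) = (59.1×44.9−476×12.5)/0.63 = -5220 J.

-5220 J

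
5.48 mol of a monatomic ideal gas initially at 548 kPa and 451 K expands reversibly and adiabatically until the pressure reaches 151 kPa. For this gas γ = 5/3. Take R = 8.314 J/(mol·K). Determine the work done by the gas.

V₁ = nRT₁/P₁ = 5.48×8.314×451/548 = 37.5 L.
Adiabatic: T₂/T₁ = (P₂/P₁)^((γ−1)/γ) ⇒ T₂ = 451×(0.276)^0.400 = 269 K; V₂ = 81.3 L.
ΔU = nCvΔT = 5.48×12.5×(269−451) = -12400 J.
Q = 0 for an adiabatic process, so W = −ΔU = 12400 J.

12400 J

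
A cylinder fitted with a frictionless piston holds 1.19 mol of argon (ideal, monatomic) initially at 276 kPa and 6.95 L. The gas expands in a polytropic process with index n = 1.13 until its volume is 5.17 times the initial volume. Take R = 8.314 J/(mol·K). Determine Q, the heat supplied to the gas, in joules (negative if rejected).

2280 J

T₁ = P₁V₁/(nR) = 276×6.95/(1.19×8.314) = 194 K.
Polytropic n=1.13: T₂ = T₁(V₁/V₂)^(n−1) = 194×(0.193)^0.13 = 157 K; P₂ = P₁(V₁/V₂)^n = 43.1 kPa.
W = (P₁V₁−P₂V₂)/(n−1) = (276×6.95−43.1×35.9)/0.13 = 2840 J.
ΔU = nCvΔT = 1.19×12.5×(157−194) = -553 J.
Q = ΔU + W = 2280 J.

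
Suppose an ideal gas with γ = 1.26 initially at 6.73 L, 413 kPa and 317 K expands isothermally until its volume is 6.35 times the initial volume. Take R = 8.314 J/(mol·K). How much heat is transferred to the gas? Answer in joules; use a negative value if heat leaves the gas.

5140 J

n = P₁V₁/(RT₁) = 413×6.73/(8.314×317) = 1.05 mol.
Isothermal: T stays 317 K; PV = const ⇒ V₂ = 42.7 L, P₂ = 65.0 kPa.
ΔU = 0 (ideal gas, T constant).
W = nRT ln(V₂/V₁) = 1.05×8.314×317×ln(6.35) = 5140 J.
Q = ΔU + W = 5140 J.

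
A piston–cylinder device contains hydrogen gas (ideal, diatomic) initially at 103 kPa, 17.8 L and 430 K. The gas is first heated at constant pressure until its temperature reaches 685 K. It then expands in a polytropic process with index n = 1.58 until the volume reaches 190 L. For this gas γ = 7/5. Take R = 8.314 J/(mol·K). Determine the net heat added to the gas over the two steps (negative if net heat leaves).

2290 J

n = P₁V₁/(RT₁) = 103×17.8/(8.314×430) = 0.513 mol.
Step 1 — Isobaric: P stays 103 kPa; V/T = const ⇒ T₂ = 685 K, V₂ = 28.4 L.
W = PΔV = 103×(28.4−17.8) kPa·L = 1090 J.
ΔU = nCvΔT = 0.513×20.8×(685−430) = 2720 J.
Q = ΔU + W = nCpΔT = 3810 J.
State after step 1: P = 103 kPa, V = 28.4 L, T = 685 K.
Step 2 — Polytropic n=1.58: T₂ = T₁(V₁/V₂)^(n−1) = 685×(0.149)^0.58 = 227 K; P₂ = P₁(V₁/V₂)^n = 5.10 kPa.
W = (P₁V₁−P₂V₂)/(n−1) = (103×28.4−5.10×190)/0.58 = 3360 J.
ΔU = nCvΔT = 0.513×20.8×(227−685) = -4880 J.
Q = ΔU + W = -1510 J.
Net over both steps: W = 4450 J, Q = 2290 J, ΔU = -2160 J.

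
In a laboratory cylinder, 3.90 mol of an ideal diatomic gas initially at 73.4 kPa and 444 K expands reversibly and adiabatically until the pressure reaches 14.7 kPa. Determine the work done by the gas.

13300 J

V₁ = nRT₁/P₁ = 3.90×8.314×444/73.4 = 196 L.
Adiabatic: T₂/T₁ = (P₂/P₁)^((γ−1)/γ) ⇒ T₂ = 444×(0.200)^0.286 = 280 K; V₂ = 619 L.
ΔU = nCvΔT = 3.90×20.8×(280−444) = -13300 J.
Q = 0 for an adiabatic process, so W = −ΔU = 13300 J.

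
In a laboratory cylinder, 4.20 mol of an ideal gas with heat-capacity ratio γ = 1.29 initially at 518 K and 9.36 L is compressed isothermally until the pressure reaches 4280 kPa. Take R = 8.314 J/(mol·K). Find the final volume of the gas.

P₁ = nRT₁/V₁ = 4.20×8.314×518/9.36 = 1930 kPa.
Isothermal: T stays 518 K; PV = const ⇒ V₂ = 4.23 L, P₂ = 4280 kPa.

4.23 L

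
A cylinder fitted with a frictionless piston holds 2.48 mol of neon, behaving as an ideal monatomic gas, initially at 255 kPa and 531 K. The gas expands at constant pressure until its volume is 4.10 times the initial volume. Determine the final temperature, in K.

2180 K

V₁ = nRT₁/P₁ = 2.48×8.314×531/255 = 42.9 L.
Isobaric: P stays 255 kPa; V/T = const ⇒ T₂ = 2180 K, V₂ = 176 L.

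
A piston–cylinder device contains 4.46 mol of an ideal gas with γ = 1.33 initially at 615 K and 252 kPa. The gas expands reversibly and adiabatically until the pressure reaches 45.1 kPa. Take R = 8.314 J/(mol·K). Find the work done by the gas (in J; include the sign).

V₁ = nRT₁/P₁ = 4.46×8.314×615/252 = 90.5 L.
Adiabatic: T₂/T₁ = (P₂/P₁)^((γ−1)/γ) ⇒ T₂ = 615×(0.179)^0.248 = 401 K; V₂ = 330 L.
ΔU = nCvΔT = 4.46×25.2×(401−615) = -24000 J.
Q = 0 for an adiabatic process, so W = −ΔU = 24000 J.

24000 J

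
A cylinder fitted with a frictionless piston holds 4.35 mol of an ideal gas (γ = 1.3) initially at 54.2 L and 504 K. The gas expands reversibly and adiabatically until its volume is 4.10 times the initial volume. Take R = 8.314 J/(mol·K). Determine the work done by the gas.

21000 J

P₁ = nRT₁/V₁ = 4.35×8.314×504/54.2 = 336 kPa.
Adiabatic: TV^(γ−1) = const ⇒ T₂ = 504×(0.244)^0.300 = 330 K; PV^γ = const ⇒ P₂ = 53.7 kPa.
ΔU = nCvΔT = 4.35×27.7×(330−504) = -21000 J.
Q = 0 for an adiabatic process, so W = −ΔU = 21000 J.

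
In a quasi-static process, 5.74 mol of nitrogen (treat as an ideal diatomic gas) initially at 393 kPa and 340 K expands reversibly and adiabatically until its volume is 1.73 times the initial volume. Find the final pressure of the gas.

182 kPa

V₁ = nRT₁/P₁ = 5.74×8.314×340/393 = 41.3 L.
Adiabatic: TV^(γ−1) = const ⇒ T₂ = 340×(0.578)^0.400 = 273 K; PV^γ = const ⇒ P₂ = 182 kPa.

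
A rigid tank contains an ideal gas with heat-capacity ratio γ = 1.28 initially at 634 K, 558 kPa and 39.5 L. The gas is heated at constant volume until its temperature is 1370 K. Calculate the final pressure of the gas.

Isochoric: V stays 39.5 L; P/T = const ⇒ T₂ = 1370 K, P₂ = 1210 kPa.

1210 kPa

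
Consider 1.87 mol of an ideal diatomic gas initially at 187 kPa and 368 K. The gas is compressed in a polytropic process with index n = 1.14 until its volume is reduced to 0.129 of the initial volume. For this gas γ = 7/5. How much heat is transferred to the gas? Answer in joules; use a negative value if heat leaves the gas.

V₁ = nRT₁/P₁ = 1.87×8.314×368/187 = 30.6 L.
Polytropic n=1.14: T₂ = T₁(V₁/V₂)^(n−1) = 368×(7.75)^0.14 = 490 K; P₂ = P₁(V₁/V₂)^n = 1930 kPa.
W = (P₁V₁−P₂V₂)/(n−1) = (187×30.6−1930×3.95)/0.14 = -13600 J.
ΔU = nCvΔT = 1.87×20.8×(490−368) = 4750 J.
Q = ΔU + W = -8820 J.

-8820 J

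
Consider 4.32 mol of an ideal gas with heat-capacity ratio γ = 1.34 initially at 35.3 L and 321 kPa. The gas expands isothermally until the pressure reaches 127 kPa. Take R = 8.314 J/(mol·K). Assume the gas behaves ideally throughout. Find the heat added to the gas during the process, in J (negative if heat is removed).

T₁ = P₁V₁/(nR) = 321×35.3/(4.32×8.314) = 315 K.
Isothermal: T stays 315 K; PV = const ⇒ V₂ = 89.2 L, P₂ = 127 kPa.
ΔU = 0 (ideal gas, T constant).
W = nRT ln(V₂/V₁) = 4.32×8.314×315×ln(2.53) = 10500 J.
Q = ΔU + W = 10500 J.

10500 J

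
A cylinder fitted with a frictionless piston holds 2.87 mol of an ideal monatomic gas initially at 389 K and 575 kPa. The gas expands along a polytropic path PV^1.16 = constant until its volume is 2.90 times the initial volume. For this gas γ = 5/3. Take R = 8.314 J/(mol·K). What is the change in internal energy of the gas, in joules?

V₁ = nRT₁/P₁ = 2.87×8.314×389/575 = 16.1 L.
Polytropic n=1.16: T₂ = T₁(V₁/V₂)^(n−1) = 389×(0.345)^0.16 = 328 K; P₂ = P₁(V₁/V₂)^n = 167 kPa.
For an ideal gas ΔU = nCvΔT with Cv = (3/2)R = 12.5 J/(mol·K).
ΔU = 2.87×12.5×(328−389) = -2180 J.

-2180 J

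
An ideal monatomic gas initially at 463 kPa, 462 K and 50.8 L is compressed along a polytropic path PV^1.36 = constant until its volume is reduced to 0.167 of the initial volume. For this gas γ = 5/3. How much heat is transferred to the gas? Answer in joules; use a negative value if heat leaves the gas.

n = P₁V₁/(RT₁) = 463×50.8/(8.314×462) = 6.12 mol.
Polytropic n=1.36: T₂ = T₁(V₁/V₂)^(n−1) = 462×(5.99)^0.36 = 880 K; P₂ = P₁(V₁/V₂)^n = 5280 kPa.
W = (P₁V₁−P₂V₂)/(n−1) = (463×50.8−5280×8.48)/0.36 = -59100 J.
ΔU = nCvΔT = 6.12×12.5×(880−462) = 31900 J.
Q = ΔU + W = -27200 J.

-27200 J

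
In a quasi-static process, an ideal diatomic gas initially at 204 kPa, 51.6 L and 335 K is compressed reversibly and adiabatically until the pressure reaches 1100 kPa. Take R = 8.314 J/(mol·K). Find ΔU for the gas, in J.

16300 J

n = P₁V₁/(RT₁) = 204×51.6/(8.314×335) = 3.78 mol.
Adiabatic: T₂/T₁ = (P₂/P₁)^((γ−1)/γ) ⇒ T₂ = 335×(5.39)^0.286 = 542 K; V₂ = 15.5 L.
For an ideal gas ΔU = nCvΔT with Cv = (5/2)R = 20.8 J/(mol·K).
ΔU = 3.78×20.8×(542−335) = 16300 J.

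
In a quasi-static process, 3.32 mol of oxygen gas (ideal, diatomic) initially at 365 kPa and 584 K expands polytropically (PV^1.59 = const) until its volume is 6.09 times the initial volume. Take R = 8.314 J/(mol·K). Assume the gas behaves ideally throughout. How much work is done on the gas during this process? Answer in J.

-17900 J

V₁ = nRT₁/P₁ = 3.32×8.314×584/365 = 44.2 L.
Polytropic n=1.59: T₂ = T₁(V₁/V₂)^(n−1) = 584×(0.164)^0.59 = 201 K; P₂ = P₁(V₁/V₂)^n = 20.6 kPa.
W = (P₁V₁−P₂V₂)/(n−1) = (365×44.2−20.6×269)/0.59 = 17900 J.
Work done on the gas = −W_by = -17900 J.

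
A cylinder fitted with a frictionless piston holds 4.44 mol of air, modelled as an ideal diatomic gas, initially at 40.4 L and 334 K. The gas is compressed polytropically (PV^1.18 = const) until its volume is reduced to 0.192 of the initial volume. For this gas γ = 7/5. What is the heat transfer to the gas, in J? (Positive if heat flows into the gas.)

P₁ = nRT₁/V₁ = 4.44×8.314×334/40.4 = 305 kPa.
Polytropic n=1.18: T₂ = T₁(V₁/V₂)^(n−1) = 334×(5.21)^0.18 = 450 K; P₂ = P₁(V₁/V₂)^n = 2140 kPa.
W = (P₁V₁−P₂V₂)/(n−1) = (305×40.4−2140×7.76)/0.18 = -23700 J.
ΔU = nCvΔT = 4.44×20.8×(450−334) = 10700 J.
Q = ΔU + W = -13000 J.

-13000 J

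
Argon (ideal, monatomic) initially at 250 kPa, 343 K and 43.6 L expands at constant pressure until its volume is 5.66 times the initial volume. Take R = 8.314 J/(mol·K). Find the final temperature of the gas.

1940 K

Isobaric: P stays 250 kPa; V/T = const ⇒ T₂ = 1940 K, V₂ = 247 L.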